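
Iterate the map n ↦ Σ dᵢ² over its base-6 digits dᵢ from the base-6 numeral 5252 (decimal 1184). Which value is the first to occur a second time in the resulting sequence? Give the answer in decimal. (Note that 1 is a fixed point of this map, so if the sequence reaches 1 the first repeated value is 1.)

1184 = (5,2,5,2)_6 → 5² + 2² + 5² + 2² = 58
58 = (1,3,4)_6 → 1² + 3² + 4² = 26
26 = (4,2)_6 → 4² + 2² = 20
20 = (3,2)_6 → 3² + 2² = 13
13 = (2,1)_6 → 2² + 1² = 5
5 = (5)_6 → 5² = 25
25 = (4,1)_6 → 4² + 1² = 17
17 = (2,5)_6 → 2² + 5² = 29
29 = (4,5)_6 → 4² + 5² = 41
41 = (1,0,5)_6 → 1² + 0² + 5² = 26  — 26 already appeared earlier.

26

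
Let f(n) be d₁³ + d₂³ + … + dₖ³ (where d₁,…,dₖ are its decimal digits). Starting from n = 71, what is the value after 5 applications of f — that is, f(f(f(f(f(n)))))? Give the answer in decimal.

92

71 → 7³ + 1³ = 343 + 1 = 344
344 → 3³ + 4³ + 4³ = 27 + 64 + 64 = 155
155 → 1³ + 5³ + 5³ = 1 + 125 + 125 = 251
251 → 2³ + 5³ + 1³ = 8 + 125 + 1 = 134
134 → 1³ + 3³ + 4³ = 1 + 27 + 64 = 92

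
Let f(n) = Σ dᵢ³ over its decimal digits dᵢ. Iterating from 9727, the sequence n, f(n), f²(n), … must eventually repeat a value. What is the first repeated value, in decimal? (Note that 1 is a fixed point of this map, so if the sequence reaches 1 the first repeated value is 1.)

9727 → 9³ + 7³ + 2³ + 7³ = 729 + 343 + 8 + 343 = 1423
1423 → 1³ + 4³ + 2³ + 3³ = 1 + 64 + 8 + 27 = 100
100 → 1³ + 0³ + 0³ = 1 + 0 + 0 = 1  — reached the fixed point 1.
1 → 1, so 1 is the first repeated value.

1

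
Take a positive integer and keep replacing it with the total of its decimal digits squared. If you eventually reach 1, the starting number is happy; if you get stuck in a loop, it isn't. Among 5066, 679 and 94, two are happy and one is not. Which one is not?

679

5066: 5066 → 97 → 130 → 10 → 1  — reaches 1 (happy)
679: 679 → 166 → 73 → 58 → 89 → 145 → 42 → 20 → 4 → 16 → 37 → 58  — repeats 58 (not happy)
94: 94 → 97 → 130 → 10 → 1  — reaches 1 (happy)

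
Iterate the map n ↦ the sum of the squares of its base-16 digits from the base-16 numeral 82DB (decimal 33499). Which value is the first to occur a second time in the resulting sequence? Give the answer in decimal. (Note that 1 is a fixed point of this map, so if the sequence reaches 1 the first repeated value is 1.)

33499 = (8,2,13,11)_16 → 358
358 = (1,6,6)_16 → 73
73 = (4,9)_16 → 97
97 = (6,1)_16 → 37
37 = (2,5)_16 → 29
29 = (1,13)_16 → 170
170 = (10,10)_16 → 200
200 = (12,8)_16 → 208
208 = (13,0)_16 → 169
169 = (10,9)_16 → 181
181 = (11,5)_16 → 146
146 = (9,2)_16 → 85
85 = (5,5)_16 → 50
50 = (3,2)_16 → 13
13 = (13)_16 → 169  — 169 already appeared earlier.

169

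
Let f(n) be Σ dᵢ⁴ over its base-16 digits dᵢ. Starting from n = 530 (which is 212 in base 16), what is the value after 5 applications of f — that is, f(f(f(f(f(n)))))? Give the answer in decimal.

530 = (2,1,2)_16 → 2⁴ + 1⁴ + 2⁴ = 33
33 = (2,1)_16 → 2⁴ + 1⁴ = 17
17 = (1,1)_16 → 1⁴ + 1⁴ = 2
2 = (2)_16 → 2⁴ = 16
16 = (1,0)_16 → 1⁴ + 0⁴ = 1

1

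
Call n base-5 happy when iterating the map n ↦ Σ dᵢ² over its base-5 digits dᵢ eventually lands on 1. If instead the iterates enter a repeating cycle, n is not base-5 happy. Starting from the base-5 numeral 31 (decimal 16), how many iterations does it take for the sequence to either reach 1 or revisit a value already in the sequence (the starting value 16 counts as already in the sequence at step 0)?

3

16 = (3,1)_5 → 3² + 1² = 10
10 = (2,0)_5 → 2² + 0² = 4
4 = (4)_5 → 4² = 16  — 16 repeats.
That took 3 steps.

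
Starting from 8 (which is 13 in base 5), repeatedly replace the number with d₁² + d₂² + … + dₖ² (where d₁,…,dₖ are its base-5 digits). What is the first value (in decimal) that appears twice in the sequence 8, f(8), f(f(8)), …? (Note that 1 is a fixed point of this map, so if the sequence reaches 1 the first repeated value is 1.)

10

8 = (1,3)_5 → 1² + 3² = 1 + 9 = 10
10 = (2,0)_5 → 2² + 0² = 4 + 0 = 4
4 = (4)_5 → 4² = 16
16 = (3,1)_5 → 3² + 1² = 9 + 1 = 10  — 10 already appeared earlier.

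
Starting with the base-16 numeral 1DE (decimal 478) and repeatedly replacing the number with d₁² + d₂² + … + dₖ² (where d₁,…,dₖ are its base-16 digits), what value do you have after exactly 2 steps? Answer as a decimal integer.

478 = (1,13,14)_16 → 1² + 13² + 14² = 1 + 169 + 196 = 366
366 = (1,6,14)_16 → 1² + 6² + 14² = 1 + 36 + 196 = 233

233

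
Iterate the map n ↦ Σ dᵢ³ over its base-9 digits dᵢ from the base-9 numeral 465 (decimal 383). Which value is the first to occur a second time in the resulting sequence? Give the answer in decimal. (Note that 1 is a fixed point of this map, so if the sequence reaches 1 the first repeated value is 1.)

1

383 = (4,6,5)_9 → 4³ + 6³ + 5³ = 405
405 = (5,0,0)_9 → 5³ + 0³ + 0³ = 125
125 = (1,4,8)_9 → 1³ + 4³ + 8³ = 577
577 = (7,1,1)_9 → 7³ + 1³ + 1³ = 345
345 = (4,2,3)_9 → 4³ + 2³ + 3³ = 99
99 = (1,2,0)_9 → 1³ + 2³ + 0³ = 9
9 = (1,0)_9 → 1³ + 0³ = 1  — reached the fixed point 1.
1 → 1, so 1 is the first repeated value.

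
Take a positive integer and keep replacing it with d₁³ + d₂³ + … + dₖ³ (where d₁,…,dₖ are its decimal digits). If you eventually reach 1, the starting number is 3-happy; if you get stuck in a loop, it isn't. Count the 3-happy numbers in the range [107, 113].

1

107: 107 → 344 → 155 → 251 → 134 → 92 → 737 → 713 → 371 → 371  (repeats 371)
108: 108 → 513 → 153 → 153  (repeats 153)
109: 109 → 730 → 370 → 370  (repeats 370)
110: 110 → 2 → 8 → 512 → 134 → 92 → 737 → 713 → 371 → 371  (repeats 371)
111: 111 → 3 → 27 → 351 → 153 → 153  (repeats 153)
112: 112 → 10 → 1  (reaches 1)
113: 113 → 29 → 737 → 713 → 371 → 371  (repeats 371)
3-happy: 112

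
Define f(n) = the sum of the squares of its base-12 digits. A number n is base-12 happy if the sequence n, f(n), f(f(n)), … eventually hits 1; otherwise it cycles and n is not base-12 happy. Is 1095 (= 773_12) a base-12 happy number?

1095 = (7,7,3)_12 → 7² + 7² + 3² = 107
107 = (8,11)_12 → 8² + 11² = 185
185 = (1,3,5)_12 → 1² + 3² + 5² = 35
35 = (2,11)_12 → 2² + 11² = 125
125 = (10,5)_12 → 10² + 5² = 125  — 125 already seen; the sequence cycles without reaching 1.

not base-12 happy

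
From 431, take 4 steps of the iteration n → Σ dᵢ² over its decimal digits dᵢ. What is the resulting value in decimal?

431 → 4² + 3² + 1² = 16 + 9 + 1 = 26
26 → 2² + 6² = 4 + 36 = 40
40 → 4² + 0² = 16 + 0 = 16
16 → 1² + 6² = 1 + 36 = 37

37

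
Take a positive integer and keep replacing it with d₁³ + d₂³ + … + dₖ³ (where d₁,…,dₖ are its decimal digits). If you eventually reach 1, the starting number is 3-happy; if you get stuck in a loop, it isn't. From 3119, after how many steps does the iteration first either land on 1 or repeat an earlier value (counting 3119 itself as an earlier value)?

6

3119 → 758
758 → 980
980 → 1241
1241 → 74
74 → 407
407 → 407  — 407 repeats.
That took 6 steps.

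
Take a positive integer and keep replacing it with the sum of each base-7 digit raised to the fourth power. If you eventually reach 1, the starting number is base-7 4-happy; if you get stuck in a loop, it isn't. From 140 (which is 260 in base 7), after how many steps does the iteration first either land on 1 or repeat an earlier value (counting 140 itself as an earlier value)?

10

140 = (2,6,0)_7 → 2⁴ + 6⁴ + 0⁴ = 16 + 1296 + 0 = 1312
1312 = (3,5,5,3)_7 → 3⁴ + 5⁴ + 5⁴ + 3⁴ = 81 + 625 + 625 + 81 = 1412
1412 = (4,0,5,5)_7 → 4⁴ + 0⁴ + 5⁴ + 5⁴ = 256 + 0 + 625 + 625 = 1506
1506 = (4,2,5,1)_7 → 4⁴ + 2⁴ + 5⁴ + 1⁴ = 256 + 16 + 625 + 1 = 898
898 = (2,4,2,2)_7 → 2⁴ + 4⁴ + 2⁴ + 2⁴ = 16 + 256 + 16 + 16 = 304
304 = (6,1,3)_7 → 6⁴ + 1⁴ + 3⁴ = 1296 + 1 + 81 = 1378
1378 = (4,0,0,6)_7 → 4⁴ + 0⁴ + 0⁴ + 6⁴ = 256 + 0 + 0 + 1296 = 1552
1552 = (4,3,4,5)_7 → 4⁴ + 3⁴ + 4⁴ + 5⁴ = 256 + 81 + 256 + 625 = 1218
1218 = (3,3,6,0)_7 → 3⁴ + 3⁴ + 6⁴ + 0⁴ = 81 + 81 + 1296 + 0 = 1458
1458 = (4,1,5,2)_7 → 4⁴ + 1⁴ + 5⁴ + 2⁴ = 256 + 1 + 625 + 16 = 898  — 898 repeats.
That took 10 steps.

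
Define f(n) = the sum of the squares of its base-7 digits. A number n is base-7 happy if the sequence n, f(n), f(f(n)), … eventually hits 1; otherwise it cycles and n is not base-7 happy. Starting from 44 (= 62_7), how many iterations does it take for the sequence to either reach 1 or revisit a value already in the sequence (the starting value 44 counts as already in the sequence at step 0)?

7

44 = (6,2)_7 → 6² + 2² = 36 + 4 = 40
40 = (5,5)_7 → 5² + 5² = 25 + 25 = 50
50 = (1,0,1)_7 → 1² + 0² + 1² = 1 + 0 + 1 = 2
2 = (2)_7 → 2² = 4
4 = (4)_7 → 4² = 16
16 = (2,2)_7 → 2² + 2² = 4 + 4 = 8
8 = (1,1)_7 → 1² + 1² = 1 + 1 = 2  — 2 repeats.
That took 7 steps.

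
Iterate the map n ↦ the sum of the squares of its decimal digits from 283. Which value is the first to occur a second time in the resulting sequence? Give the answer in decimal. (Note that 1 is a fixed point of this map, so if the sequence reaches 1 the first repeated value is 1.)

145

283 → 2² + 8² + 3² = 77
77 → 7² + 7² = 98
98 → 9² + 8² = 145
145 → 1² + 4² + 5² = 42
42 → 4² + 2² = 20
20 → 2² + 0² = 4
4 → 4² = 16
16 → 1² + 6² = 37
37 → 3² + 7² = 58
58 → 5² + 8² = 89
89 → 8² + 9² = 145  — 145 already appeared earlier.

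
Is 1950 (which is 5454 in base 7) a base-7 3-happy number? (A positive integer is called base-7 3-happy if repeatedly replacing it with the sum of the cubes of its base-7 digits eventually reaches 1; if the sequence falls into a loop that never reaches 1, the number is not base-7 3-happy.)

not base-7 3-happy

1950 = (5,4,5,4)_7 → 5³ + 4³ + 5³ + 4³ = 125 + 64 + 125 + 64 = 378
378 = (1,0,5,0)_7 → 1³ + 0³ + 5³ + 0³ = 1 + 0 + 125 + 0 = 126
126 = (2,4,0)_7 → 2³ + 4³ + 0³ = 8 + 64 + 0 = 72
72 = (1,3,2)_7 → 1³ + 3³ + 2³ = 1 + 27 + 8 = 36
36 = (5,1)_7 → 5³ + 1³ = 125 + 1 = 126  — 126 already seen; the sequence cycles without reaching 1.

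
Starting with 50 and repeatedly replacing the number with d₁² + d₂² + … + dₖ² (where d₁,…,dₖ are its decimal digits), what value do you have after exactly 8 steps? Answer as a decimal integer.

4

50 → 5² + 0² = 25
25 → 2² + 5² = 29
29 → 2² + 9² = 85
85 → 8² + 5² = 89
89 → 8² + 9² = 145
145 → 1² + 4² + 5² = 42
42 → 4² + 2² = 20
20 → 2² + 0² = 4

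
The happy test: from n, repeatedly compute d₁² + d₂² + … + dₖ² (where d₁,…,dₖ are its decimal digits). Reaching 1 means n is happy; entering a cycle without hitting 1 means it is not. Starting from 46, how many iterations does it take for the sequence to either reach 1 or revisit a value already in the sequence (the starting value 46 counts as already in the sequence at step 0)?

46 → 52
52 → 29
29 → 85
85 → 89
89 → 145
145 → 42
42 → 20
20 → 4
4 → 16
16 → 37
37 → 58
58 → 89  — 89 repeats.
That took 12 steps.

12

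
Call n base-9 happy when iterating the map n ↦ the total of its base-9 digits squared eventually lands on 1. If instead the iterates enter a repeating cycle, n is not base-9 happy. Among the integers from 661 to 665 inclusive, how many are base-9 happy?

2

661: 661 → 81 → 1  (reaches 1)
662: 662 → 90 → 2 → 4 → 16 → 50 → 50  (repeats 50)
663: 663 → 101 → 9 → 1  (reaches 1)
664: 664 → 114 → 46 → 26 → 68 → 74 → 68  (repeats 68)
665: 665 → 129 → 35 → 73 → 65 → 53 → 89 → 65  (repeats 65)
base-9 happy: 661, 663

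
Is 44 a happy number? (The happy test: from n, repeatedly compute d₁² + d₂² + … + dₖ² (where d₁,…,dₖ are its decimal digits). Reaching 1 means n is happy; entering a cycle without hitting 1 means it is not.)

happy

44 → 32
32 → 13
13 → 10
10 → 1  — reached 1.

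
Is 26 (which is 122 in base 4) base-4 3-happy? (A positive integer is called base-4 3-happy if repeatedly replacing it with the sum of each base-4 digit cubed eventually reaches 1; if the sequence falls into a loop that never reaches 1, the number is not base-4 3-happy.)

26 = (1,2,2)_4 → 1³ + 2³ + 2³ = 1 + 8 + 8 = 17
17 = (1,0,1)_4 → 1³ + 0³ + 1³ = 1 + 0 + 1 = 2
2 = (2)_4 → 2³ = 8
8 = (2,0)_4 → 2³ + 0³ = 8 + 0 = 8  — 8 already seen; the sequence cycles without reaching 1.

not base-4 3-happy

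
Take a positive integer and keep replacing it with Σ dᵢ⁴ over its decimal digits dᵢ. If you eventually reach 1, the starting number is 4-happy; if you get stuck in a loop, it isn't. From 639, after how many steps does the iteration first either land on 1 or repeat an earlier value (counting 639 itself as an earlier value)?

9

639 → 6⁴ + 3⁴ + 9⁴ = 1296 + 81 + 6561 = 7938
7938 → 7⁴ + 9⁴ + 3⁴ + 8⁴ = 2401 + 6561 + 81 + 4096 = 13139
13139 → 1⁴ + 3⁴ + 1⁴ + 3⁴ + 9⁴ = 1 + 81 + 1 + 81 + 6561 = 6725
6725 → 6⁴ + 7⁴ + 2⁴ + 5⁴ = 1296 + 2401 + 16 + 625 = 4338
4338 → 4⁴ + 3⁴ + 3⁴ + 8⁴ = 256 + 81 + 81 + 4096 = 4514
4514 → 4⁴ + 5⁴ + 1⁴ + 4⁴ = 256 + 625 + 1 + 256 = 1138
1138 → 1⁴ + 1⁴ + 3⁴ + 8⁴ = 1 + 1 + 81 + 4096 = 4179
4179 → 4⁴ + 1⁴ + 7⁴ + 9⁴ = 256 + 1 + 2401 + 6561 = 9219
9219 → 9⁴ + 2⁴ + 1⁴ + 9⁴ = 6561 + 16 + 1 + 6561 = 13139  — 13139 repeats.
That took 9 steps.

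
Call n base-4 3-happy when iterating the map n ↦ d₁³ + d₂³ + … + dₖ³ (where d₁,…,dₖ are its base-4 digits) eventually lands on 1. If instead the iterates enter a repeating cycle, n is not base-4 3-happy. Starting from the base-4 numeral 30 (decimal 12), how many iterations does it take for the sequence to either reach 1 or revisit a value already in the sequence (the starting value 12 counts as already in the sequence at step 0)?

4

12 = (3,0)_4 → 3³ + 0³ = 27
27 = (1,2,3)_4 → 1³ + 2³ + 3³ = 36
36 = (2,1,0)_4 → 2³ + 1³ + 0³ = 9
9 = (2,1)_4 → 2³ + 1³ = 9  — 9 repeats.
That took 4 steps.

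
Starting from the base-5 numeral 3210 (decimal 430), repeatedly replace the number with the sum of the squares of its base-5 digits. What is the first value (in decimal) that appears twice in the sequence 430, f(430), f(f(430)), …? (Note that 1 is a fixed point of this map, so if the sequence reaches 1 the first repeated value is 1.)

16

430 = (3,2,1,0)_5 → 3² + 2² + 1² + 0² = 14
14 = (2,4)_5 → 2² + 4² = 20
20 = (4,0)_5 → 4² + 0² = 16
16 = (3,1)_5 → 3² + 1² = 10
10 = (2,0)_5 → 2² + 0² = 4
4 = (4)_5 → 4² = 16  — 16 already appeared earlier.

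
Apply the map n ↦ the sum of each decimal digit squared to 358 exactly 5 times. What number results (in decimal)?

358 → 3² + 5² + 8² = 98
98 → 9² + 8² = 145
145 → 1² + 4² + 5² = 42
42 → 4² + 2² = 20
20 → 2² + 0² = 4

4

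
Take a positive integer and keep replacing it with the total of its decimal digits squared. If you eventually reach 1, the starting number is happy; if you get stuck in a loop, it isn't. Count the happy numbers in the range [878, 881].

878: 878 → 177 → 99 → 162 → 41 → 17 → 50 → 25 → 29 → 85 → 89 → 145 → 42 → 20 → 4 → 16 → 37 → 58 → 89  — not happy
879: 879 → 194 → 98 → 145 → 42 → 20 → 4 → 16 → 37 → 58 → 89 → 145  — not happy
880: 880 → 128 → 69 → 117 → 51 → 26 → 40 → 16 → 37 → 58 → 89 → 145 → 42 → 20 → 4 → 16  — not happy
881: 881 → 129 → 86 → 100 → 1  — happy
happy: 881

1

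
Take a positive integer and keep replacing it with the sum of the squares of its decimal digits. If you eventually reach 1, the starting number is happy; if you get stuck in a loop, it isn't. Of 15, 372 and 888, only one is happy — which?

15: 15 → 26 → 40 → 16 → 37 → 58 → 89 → 145 → 42 → 20 → 4 → 16  — repeats 16 (not happy)
372: 372 → 62 → 40 → 16 → 37 → 58 → 89 → 145 → 42 → 20 → 4 → 16  — repeats 16 (not happy)
888: 888 → 192 → 86 → 100 → 1  — reaches 1 (happy)

888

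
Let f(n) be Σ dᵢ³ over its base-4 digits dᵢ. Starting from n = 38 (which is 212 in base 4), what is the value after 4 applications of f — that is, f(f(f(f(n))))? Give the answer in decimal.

8

38 = (2,1,2)_4 → 2³ + 1³ + 2³ = 8 + 1 + 8 = 17
17 = (1,0,1)_4 → 1³ + 0³ + 1³ = 1 + 0 + 1 = 2
2 = (2)_4 → 2³ = 8
8 = (2,0)_4 → 2³ + 0³ = 8 + 0 = 8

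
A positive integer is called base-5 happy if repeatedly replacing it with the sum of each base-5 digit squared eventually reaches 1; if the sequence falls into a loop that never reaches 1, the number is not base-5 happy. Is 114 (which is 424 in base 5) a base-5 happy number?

not base-5 happy

114 = (4,2,4)_5 → 4² + 2² + 4² = 36
36 = (1,2,1)_5 → 1² + 2² + 1² = 6
6 = (1,1)_5 → 1² + 1² = 2
2 = (2)_5 → 2² = 4
4 = (4)_5 → 4² = 16
16 = (3,1)_5 → 3² + 1² = 10
10 = (2,0)_5 → 2² + 0² = 4  — 4 already seen; the sequence cycles without reaching 1.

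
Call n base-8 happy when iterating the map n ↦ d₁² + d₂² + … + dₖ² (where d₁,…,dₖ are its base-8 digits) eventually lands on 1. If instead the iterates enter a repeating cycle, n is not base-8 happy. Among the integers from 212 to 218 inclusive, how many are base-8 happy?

212: 212 → 29 → 34 → 20 → 20  (repeats 20)
213: 213 → 38 → 52 → 52  (repeats 52)
214: 214 → 49 → 37 → 41 → 26 → 13 → 26  (repeats 26)
215: 215 → 62 → 85 → 30 → 45 → 50 → 40 → 25 → 10 → 5 → 25  (repeats 25)
216: 216 → 18 → 8 → 1  (reaches 1)
217: 217 → 19 → 13 → 26 → 13  (repeats 13)
218: 218 → 22 → 40 → 25 → 10 → 5 → 25  (repeats 25)
base-8 happy: 216

1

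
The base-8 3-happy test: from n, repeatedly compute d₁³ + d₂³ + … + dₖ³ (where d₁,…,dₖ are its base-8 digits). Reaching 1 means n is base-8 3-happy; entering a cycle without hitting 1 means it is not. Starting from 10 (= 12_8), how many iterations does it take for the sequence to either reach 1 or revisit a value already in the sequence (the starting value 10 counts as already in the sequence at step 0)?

10 = (1,2)_8 → 1³ + 2³ = 1 + 8 = 9
9 = (1,1)_8 → 1³ + 1³ = 1 + 1 = 2
2 = (2)_8 → 2³ = 8
8 = (1,0)_8 → 1³ + 0³ = 1 + 0 = 1  — reached 1.
That took 4 steps.

4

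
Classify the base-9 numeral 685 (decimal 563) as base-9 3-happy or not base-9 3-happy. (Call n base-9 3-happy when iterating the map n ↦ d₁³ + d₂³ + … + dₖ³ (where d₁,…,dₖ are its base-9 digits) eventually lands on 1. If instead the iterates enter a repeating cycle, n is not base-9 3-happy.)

not base-9 3-happy

563 = (6,8,5)_9 → 853
853 = (1,1,4,7)_9 → 409
409 = (5,0,4)_9 → 189
189 = (2,3,0)_9 → 35
35 = (3,8)_9 → 539
539 = (6,5,8)_9 → 853  — 853 already seen; the sequence cycles without reaching 1.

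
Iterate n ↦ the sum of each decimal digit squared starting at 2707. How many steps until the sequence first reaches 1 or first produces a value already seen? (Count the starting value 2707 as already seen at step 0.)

2707 → 2² + 7² + 0² + 7² = 4 + 49 + 0 + 49 = 102
102 → 1² + 0² + 2² = 1 + 0 + 4 = 5
5 → 5² = 25
25 → 2² + 5² = 4 + 25 = 29
29 → 2² + 9² = 4 + 81 = 85
85 → 8² + 5² = 64 + 25 = 89
89 → 8² + 9² = 64 + 81 = 145
145 → 1² + 4² + 5² = 1 + 16 + 25 = 42
42 → 4² + 2² = 16 + 4 = 20
20 → 2² + 0² = 4 + 0 = 4
4 → 4² = 16
16 → 1² + 6² = 1 + 36 = 37
37 → 3² + 7² = 9 + 49 = 58
58 → 5² + 8² = 25 + 64 = 89  — 89 repeats.
That took 14 steps.

14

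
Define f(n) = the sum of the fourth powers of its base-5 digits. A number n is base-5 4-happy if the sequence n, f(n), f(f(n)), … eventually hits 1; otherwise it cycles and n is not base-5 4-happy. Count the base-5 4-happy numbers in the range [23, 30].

1

23: 23 → 337 → 129 → 257 → 33 → 83 → 163 → 99 → 593 → 499 → 849 → 595 → 593  — not base-5 4-happy
24: 24 → 512 → 288 → 114 → 528 → 338 → 194 → 354 → 528  — not base-5 4-happy
25: 25 → 1  — base-5 4-happy
26: 26 → 2 → 16 → 82 → 98 → 418 → 244 → 594 → 674 → 514 → 528 → 338 → 194 → 354 → 528  — not base-5 4-happy
27: 27 → 17 → 97 → 353 → 353  — not base-5 4-happy
28: 28 → 82 → 98 → 418 → 244 → 594 → 674 → 514 → 528 → 338 → 194 → 354 → 528  — not base-5 4-happy
29: 29 → 257 → 33 → 83 → 163 → 99 → 593 → 499 → 849 → 595 → 593  — not base-5 4-happy
30: 30 → 2 → 16 → 82 → 98 → 418 → 244 → 594 → 674 → 514 → 528 → 338 → 194 → 354 → 528  — not base-5 4-happy
base-5 4-happy: 25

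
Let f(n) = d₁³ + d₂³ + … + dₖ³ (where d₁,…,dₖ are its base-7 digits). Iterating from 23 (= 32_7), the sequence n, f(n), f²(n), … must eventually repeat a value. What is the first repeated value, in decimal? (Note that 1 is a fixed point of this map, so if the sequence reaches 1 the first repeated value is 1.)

23 = (3,2)_7 → 3³ + 2³ = 35
35 = (5,0)_7 → 5³ + 0³ = 125
125 = (2,3,6)_7 → 2³ + 3³ + 6³ = 251
251 = (5,0,6)_7 → 5³ + 0³ + 6³ = 341
341 = (6,6,5)_7 → 6³ + 6³ + 5³ = 557
557 = (1,4,2,4)_7 → 1³ + 4³ + 2³ + 4³ = 137
137 = (2,5,4)_7 → 2³ + 5³ + 4³ = 197
197 = (4,0,1)_7 → 4³ + 0³ + 1³ = 65
65 = (1,2,2)_7 → 1³ + 2³ + 2³ = 17
17 = (2,3)_7 → 2³ + 3³ = 35  — 35 already appeared earlier.

35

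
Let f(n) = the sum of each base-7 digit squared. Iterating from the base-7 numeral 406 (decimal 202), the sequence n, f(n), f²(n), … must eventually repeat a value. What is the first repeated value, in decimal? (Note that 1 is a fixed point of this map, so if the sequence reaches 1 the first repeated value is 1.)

202 = (4,0,6)_7 → 4² + 0² + 6² = 52
52 = (1,0,3)_7 → 1² + 0² + 3² = 10
10 = (1,3)_7 → 1² + 3² = 10  — 10 already appeared earlier.

10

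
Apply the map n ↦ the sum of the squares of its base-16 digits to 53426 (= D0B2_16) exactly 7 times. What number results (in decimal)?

53426 = (13,0,11,2)_16 → 294
294 = (1,2,6)_16 → 41
41 = (2,9)_16 → 85
85 = (5,5)_16 → 50
50 = (3,2)_16 → 13
13 = (13)_16 → 169
169 = (10,9)_16 → 181

181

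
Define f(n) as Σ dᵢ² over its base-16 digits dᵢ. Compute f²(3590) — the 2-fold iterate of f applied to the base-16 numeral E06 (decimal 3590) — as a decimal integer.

3590 = (14,0,6)_16 → 232
232 = (14,8)_16 → 260

260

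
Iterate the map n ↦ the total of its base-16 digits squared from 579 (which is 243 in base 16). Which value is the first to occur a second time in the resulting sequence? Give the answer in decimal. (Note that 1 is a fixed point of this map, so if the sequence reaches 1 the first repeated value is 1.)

579 = (2,4,3)_16 → 29
29 = (1,13)_16 → 170
170 = (10,10)_16 → 200
200 = (12,8)_16 → 208
208 = (13,0)_16 → 169
169 = (10,9)_16 → 181
181 = (11,5)_16 → 146
146 = (9,2)_16 → 85
85 = (5,5)_16 → 50
50 = (3,2)_16 → 13
13 = (13)_16 → 169  — 169 already appeared earlier.

169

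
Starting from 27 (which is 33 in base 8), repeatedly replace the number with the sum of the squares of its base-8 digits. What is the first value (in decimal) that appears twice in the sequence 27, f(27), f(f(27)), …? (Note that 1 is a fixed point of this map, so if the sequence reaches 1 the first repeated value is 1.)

1

27 = (3,3)_8 → 3² + 3² = 18
18 = (2,2)_8 → 2² + 2² = 8
8 = (1,0)_8 → 1² + 0² = 1  — reached the fixed point 1.
1 → 1, so 1 is the first repeated value.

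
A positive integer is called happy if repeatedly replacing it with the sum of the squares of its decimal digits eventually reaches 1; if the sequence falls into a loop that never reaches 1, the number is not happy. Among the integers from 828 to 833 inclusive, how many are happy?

1

828: 828 → 132 → 14 → 17 → 50 → 25 → 29 → 85 → 89 → 145 → 42 → 20 → 4 → 16 → 37 → 58 → 89  — not happy
829: 829 → 149 → 98 → 145 → 42 → 20 → 4 → 16 → 37 → 58 → 89 → 145  — not happy
830: 830 → 73 → 58 → 89 → 145 → 42 → 20 → 4 → 16 → 37 → 58  — not happy
831: 831 → 74 → 65 → 61 → 37 → 58 → 89 → 145 → 42 → 20 → 4 → 16 → 37  — not happy
832: 832 → 77 → 98 → 145 → 42 → 20 → 4 → 16 → 37 → 58 → 89 → 145  — not happy
833: 833 → 82 → 68 → 100 → 1  — happy
happy: 833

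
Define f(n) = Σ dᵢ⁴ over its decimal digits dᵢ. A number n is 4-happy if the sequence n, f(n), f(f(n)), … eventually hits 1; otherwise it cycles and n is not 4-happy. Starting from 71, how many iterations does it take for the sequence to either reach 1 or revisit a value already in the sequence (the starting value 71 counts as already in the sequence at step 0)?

4

71 → 7⁴ + 1⁴ = 2401 + 1 = 2402
2402 → 2⁴ + 4⁴ + 0⁴ + 2⁴ = 16 + 256 + 0 + 16 = 288
288 → 2⁴ + 8⁴ + 8⁴ = 16 + 4096 + 4096 = 8208
8208 → 8⁴ + 2⁴ + 0⁴ + 8⁴ = 4096 + 16 + 0 + 4096 = 8208  — 8208 repeats.
That took 4 steps.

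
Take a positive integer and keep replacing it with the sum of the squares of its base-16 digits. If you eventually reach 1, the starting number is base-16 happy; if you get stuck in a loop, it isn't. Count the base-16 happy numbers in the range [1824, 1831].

2

1824: 1824 → 53 → 34 → 8 → 64 → 16 → 1  — base-16 happy
1825: 1825 → 54 → 45 → 173 → 269 → 170 → 200 → 208 → 169 → 181 → 146 → 85 → 50 → 13 → 169  — not base-16 happy
1826: 1826 → 57 → 90 → 125 → 218 → 269 → 170 → 200 → 208 → 169 → 181 → 146 → 85 → 50 → 13 → 169  — not base-16 happy
1827: 1827 → 62 → 205 → 313 → 91 → 146 → 85 → 50 → 13 → 169 → 181 → 146  — not base-16 happy
1828: 1828 → 69 → 41 → 85 → 50 → 13 → 169 → 181 → 146 → 85  — not base-16 happy
1829: 1829 → 78 → 212 → 185 → 202 → 244 → 241 → 226 → 200 → 208 → 169 → 181 → 146 → 85 → 50 → 13 → 169  — not base-16 happy
1830: 1830 → 89 → 106 → 136 → 128 → 64 → 16 → 1  — base-16 happy
1831: 1831 → 102 → 72 → 80 → 25 → 82 → 29 → 170 → 200 → 208 → 169 → 181 → 146 → 85 → 50 → 13 → 169  — not base-16 happy
base-16 happy: 1824, 1830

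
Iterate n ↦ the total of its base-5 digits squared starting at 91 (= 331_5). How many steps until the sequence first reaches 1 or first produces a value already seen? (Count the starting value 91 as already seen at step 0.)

91 = (3,3,1)_5 → 3² + 3² + 1² = 9 + 9 + 1 = 19
19 = (3,4)_5 → 3² + 4² = 9 + 16 = 25
25 = (1,0,0)_5 → 1² + 0² + 0² = 1 + 0 + 0 = 1  — reached 1.
That took 3 steps.

3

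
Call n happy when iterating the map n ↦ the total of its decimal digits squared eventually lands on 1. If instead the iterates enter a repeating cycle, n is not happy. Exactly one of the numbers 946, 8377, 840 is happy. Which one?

946

946: 946 → 133 → 19 → 82 → 68 → 100 → 1  — reaches 1 (happy)
8377: 8377 → 171 → 51 → 26 → 40 → 16 → 37 → 58 → 89 → 145 → 42 → 20 → 4 → 16  — repeats 16 (not happy)
840: 840 → 80 → 64 → 52 → 29 → 85 → 89 → 145 → 42 → 20 → 4 → 16 → 37 → 58 → 89  — repeats 89 (not happy)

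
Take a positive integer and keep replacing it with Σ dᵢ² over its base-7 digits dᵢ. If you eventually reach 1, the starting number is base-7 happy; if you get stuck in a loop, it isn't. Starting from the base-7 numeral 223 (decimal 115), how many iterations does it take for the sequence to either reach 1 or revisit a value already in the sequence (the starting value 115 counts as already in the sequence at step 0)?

5

115 = (2,2,3)_7 → 2² + 2² + 3² = 4 + 4 + 9 = 17
17 = (2,3)_7 → 2² + 3² = 4 + 9 = 13
13 = (1,6)_7 → 1² + 6² = 1 + 36 = 37
37 = (5,2)_7 → 5² + 2² = 25 + 4 = 29
29 = (4,1)_7 → 4² + 1² = 16 + 1 = 17  — 17 repeats.
That took 5 steps.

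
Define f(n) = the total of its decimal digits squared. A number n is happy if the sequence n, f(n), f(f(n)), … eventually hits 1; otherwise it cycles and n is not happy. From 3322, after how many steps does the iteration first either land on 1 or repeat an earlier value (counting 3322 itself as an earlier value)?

11

3322 → 3² + 3² + 2² + 2² = 9 + 9 + 4 + 4 = 26
26 → 2² + 6² = 4 + 36 = 40
40 → 4² + 0² = 16 + 0 = 16
16 → 1² + 6² = 1 + 36 = 37
37 → 3² + 7² = 9 + 49 = 58
58 → 5² + 8² = 25 + 64 = 89
89 → 8² + 9² = 64 + 81 = 145
145 → 1² + 4² + 5² = 1 + 16 + 25 = 42
42 → 4² + 2² = 16 + 4 = 20
20 → 2² + 0² = 4 + 0 = 4
4 → 4² = 16  — 16 repeats.
That took 11 steps.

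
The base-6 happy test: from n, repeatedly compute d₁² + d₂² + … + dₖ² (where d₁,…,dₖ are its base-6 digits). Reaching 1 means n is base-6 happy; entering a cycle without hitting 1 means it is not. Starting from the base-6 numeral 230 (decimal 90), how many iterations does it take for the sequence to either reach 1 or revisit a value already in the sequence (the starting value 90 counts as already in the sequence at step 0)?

9

90 = (2,3,0)_6 → 2² + 3² + 0² = 4 + 9 + 0 = 13
13 = (2,1)_6 → 2² + 1² = 4 + 1 = 5
5 = (5)_6 → 5² = 25
25 = (4,1)_6 → 4² + 1² = 16 + 1 = 17
17 = (2,5)_6 → 2² + 5² = 4 + 25 = 29
29 = (4,5)_6 → 4² + 5² = 16 + 25 = 41
41 = (1,0,5)_6 → 1² + 0² + 5² = 1 + 0 + 25 = 26
26 = (4,2)_6 → 4² + 2² = 16 + 4 = 20
20 = (3,2)_6 → 3² + 2² = 9 + 4 = 13  — 13 repeats.
That took 9 steps.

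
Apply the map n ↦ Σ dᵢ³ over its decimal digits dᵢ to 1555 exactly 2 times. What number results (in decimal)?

586

1555 → 1³ + 5³ + 5³ + 5³ = 1 + 125 + 125 + 125 = 376
376 → 3³ + 7³ + 6³ = 27 + 343 + 216 = 586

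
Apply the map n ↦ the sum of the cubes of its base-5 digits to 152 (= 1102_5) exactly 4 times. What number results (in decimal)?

152 = (1,1,0,2)_5 → 1³ + 1³ + 0³ + 2³ = 10
10 = (2,0)_5 → 2³ + 0³ = 8
8 = (1,3)_5 → 1³ + 3³ = 28
28 = (1,0,3)_5 → 1³ + 0³ + 3³ = 28

28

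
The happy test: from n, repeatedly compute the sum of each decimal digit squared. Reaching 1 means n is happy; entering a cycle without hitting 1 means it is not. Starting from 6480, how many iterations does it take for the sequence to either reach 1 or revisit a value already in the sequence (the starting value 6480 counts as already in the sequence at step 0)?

12

6480 → 6² + 4² + 8² + 0² = 36 + 16 + 64 + 0 = 116
116 → 1² + 1² + 6² = 1 + 1 + 36 = 38
38 → 3² + 8² = 9 + 64 = 73
73 → 7² + 3² = 49 + 9 = 58
58 → 5² + 8² = 25 + 64 = 89
89 → 8² + 9² = 64 + 81 = 145
145 → 1² + 4² + 5² = 1 + 16 + 25 = 42
42 → 4² + 2² = 16 + 4 = 20
20 → 2² + 0² = 4 + 0 = 4
4 → 4² = 16
16 → 1² + 6² = 1 + 36 = 37
37 → 3² + 7² = 9 + 49 = 58  — 58 repeats.
That took 12 steps.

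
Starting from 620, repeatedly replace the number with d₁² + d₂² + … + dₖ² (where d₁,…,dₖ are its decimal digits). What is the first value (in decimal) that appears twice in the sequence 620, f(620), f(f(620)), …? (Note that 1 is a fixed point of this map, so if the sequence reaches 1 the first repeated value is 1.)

620 → 6² + 2² + 0² = 36 + 4 + 0 = 40
40 → 4² + 0² = 16 + 0 = 16
16 → 1² + 6² = 1 + 36 = 37
37 → 3² + 7² = 9 + 49 = 58
58 → 5² + 8² = 25 + 64 = 89
89 → 8² + 9² = 64 + 81 = 145
145 → 1² + 4² + 5² = 1 + 16 + 25 = 42
42 → 4² + 2² = 16 + 4 = 20
20 → 2² + 0² = 4 + 0 = 4
4 → 4² = 16  — 16 already appeared earlier.

16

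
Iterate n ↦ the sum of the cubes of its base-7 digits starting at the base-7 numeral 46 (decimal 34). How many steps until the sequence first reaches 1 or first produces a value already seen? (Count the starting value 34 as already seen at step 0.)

34 = (4,6)_7 → 4³ + 6³ = 64 + 216 = 280
280 = (5,5,0)_7 → 5³ + 5³ + 0³ = 125 + 125 + 0 = 250
250 = (5,0,5)_7 → 5³ + 0³ + 5³ = 125 + 0 + 125 = 250  — 250 repeats.
That took 3 steps.

3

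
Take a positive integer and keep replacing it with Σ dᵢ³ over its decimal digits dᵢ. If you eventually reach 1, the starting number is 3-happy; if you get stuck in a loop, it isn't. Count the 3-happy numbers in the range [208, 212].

1

208: 208 → 520 → 133 → 55 → 250 → 133  — not 3-happy
209: 209 → 737 → 713 → 371 → 371  — not 3-happy
210: 210 → 9 → 729 → 1080 → 513 → 153 → 153  — not 3-happy
211: 211 → 10 → 1  — 3-happy
212: 212 → 17 → 344 → 155 → 251 → 134 → 92 → 737 → 713 → 371 → 371  — not 3-happy
3-happy: 211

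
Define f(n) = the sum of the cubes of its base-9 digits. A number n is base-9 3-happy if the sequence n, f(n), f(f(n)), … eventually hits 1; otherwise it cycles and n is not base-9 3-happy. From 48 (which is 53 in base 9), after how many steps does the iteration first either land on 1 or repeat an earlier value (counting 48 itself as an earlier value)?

12

48 = (5,3)_9 → 152
152 = (1,7,8)_9 → 856
856 = (1,1,5,1)_9 → 128
128 = (1,5,2)_9 → 134
134 = (1,5,8)_9 → 638
638 = (7,7,8)_9 → 1198
1198 = (1,5,7,1)_9 → 470
470 = (5,7,2)_9 → 476
476 = (5,7,8)_9 → 980
980 = (1,3,0,8)_9 → 540
540 = (6,6,0)_9 → 432
432 = (5,3,0)_9 → 152  — 152 repeats.
That took 12 steps.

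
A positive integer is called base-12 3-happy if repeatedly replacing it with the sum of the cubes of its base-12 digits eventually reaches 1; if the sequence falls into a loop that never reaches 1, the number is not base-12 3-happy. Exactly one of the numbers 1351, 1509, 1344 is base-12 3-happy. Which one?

1509

1351: 1351 → 1136 → 1855 → 1344 → 793 → 342 → 288 → 8 → 512 → 755 → 1464 → 1008 → 343 → 415 → 1351  — repeats 1351 (not base-12 3-happy)
1509: 1509 → 1854 → 1217 → 762 → 368 → 736 → 190 → 1028 → 856 → 1520 → 1728 → 1  — reaches 1 (base-12 3-happy)
1344: 1344 → 793 → 342 → 288 → 8 → 512 → 755 → 1464 → 1008 → 343 → 415 → 1351 → 1136 → 1855 → 1344  — repeats 1344 (not base-12 3-happy)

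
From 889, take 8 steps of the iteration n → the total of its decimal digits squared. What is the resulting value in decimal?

16

889 → 209
209 → 85
85 → 89
89 → 145
145 → 42
42 → 20
20 → 4
4 → 16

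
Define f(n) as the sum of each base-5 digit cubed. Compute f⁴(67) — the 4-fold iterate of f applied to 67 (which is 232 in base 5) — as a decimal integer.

67 = (2,3,2)_5 → 2³ + 3³ + 2³ = 43
43 = (1,3,3)_5 → 1³ + 3³ + 3³ = 55
55 = (2,1,0)_5 → 2³ + 1³ + 0³ = 9
9 = (1,4)_5 → 1³ + 4³ = 65

65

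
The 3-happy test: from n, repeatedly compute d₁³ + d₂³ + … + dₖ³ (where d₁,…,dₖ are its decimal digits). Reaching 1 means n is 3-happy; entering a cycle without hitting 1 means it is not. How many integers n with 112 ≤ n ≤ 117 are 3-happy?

1

112: 112 → 10 → 1  — 3-happy
113: 113 → 29 → 737 → 713 → 371 → 371  — not 3-happy
114: 114 → 66 → 432 → 99 → 1458 → 702 → 351 → 153 → 153  — not 3-happy
115: 115 → 127 → 352 → 160 → 217 → 352  — not 3-happy
116: 116 → 218 → 521 → 134 → 92 → 737 → 713 → 371 → 371  — not 3-happy
117: 117 → 345 → 216 → 225 → 141 → 66 → 432 → 99 → 1458 → 702 → 351 → 153 → 153  — not 3-happy
3-happy: 112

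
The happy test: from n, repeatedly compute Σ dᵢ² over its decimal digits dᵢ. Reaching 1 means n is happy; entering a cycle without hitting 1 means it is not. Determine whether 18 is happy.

18 → 1² + 8² = 1 + 64 = 65
65 → 6² + 5² = 36 + 25 = 61
61 → 6² + 1² = 36 + 1 = 37
37 → 3² + 7² = 9 + 49 = 58
58 → 5² + 8² = 25 + 64 = 89
89 → 8² + 9² = 64 + 81 = 145
145 → 1² + 4² + 5² = 1 + 16 + 25 = 42
42 → 4² + 2² = 16 + 4 = 20
20 → 2² + 0² = 4 + 0 = 4
4 → 4² = 16
16 → 1² + 6² = 1 + 36 = 37  — 37 already seen; the sequence cycles without reaching 1.

not happy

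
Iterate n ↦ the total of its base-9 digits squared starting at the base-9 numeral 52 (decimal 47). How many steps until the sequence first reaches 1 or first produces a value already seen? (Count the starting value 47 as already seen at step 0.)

47 = (5,2)_9 → 5² + 2² = 25 + 4 = 29
29 = (3,2)_9 → 3² + 2² = 9 + 4 = 13
13 = (1,4)_9 → 1² + 4² = 1 + 16 = 17
17 = (1,8)_9 → 1² + 8² = 1 + 64 = 65
65 = (7,2)_9 → 7² + 2² = 49 + 4 = 53
53 = (5,8)_9 → 5² + 8² = 25 + 64 = 89
89 = (1,0,8)_9 → 1² + 0² + 8² = 1 + 0 + 64 = 65  — 65 repeats.
That took 7 steps.

7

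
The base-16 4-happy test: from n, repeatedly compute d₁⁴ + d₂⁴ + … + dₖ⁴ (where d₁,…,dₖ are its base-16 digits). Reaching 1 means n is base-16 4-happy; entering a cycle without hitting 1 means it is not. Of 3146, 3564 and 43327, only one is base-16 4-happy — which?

3146: 3146 → 30992 → 8963 → 178 → 14657 → 6899 → 60707 → 67074 → 1313 → 642 → 4128 → 17 → 2 → 16 → 1  — reaches 1 (base-16 4-happy)
3564: 3564 → 87713 → 11923 → 45074 → 14658 → 6914 → 14658  — repeats 14658 (not base-16 4-happy)
43327: 43327 → 67267 → 22114 → 3233 → 30737 → 6499 → 7939 → 50707 → 22114  — repeats 22114 (not base-16 4-happy)

3146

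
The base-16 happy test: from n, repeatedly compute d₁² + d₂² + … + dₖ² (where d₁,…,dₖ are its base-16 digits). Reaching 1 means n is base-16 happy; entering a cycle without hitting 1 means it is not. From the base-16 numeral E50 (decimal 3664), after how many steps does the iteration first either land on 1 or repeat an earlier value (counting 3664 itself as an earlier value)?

3664 = (14,5,0)_16 → 14² + 5² + 0² = 196 + 25 + 0 = 221
221 = (13,13)_16 → 13² + 13² = 169 + 169 = 338
338 = (1,5,2)_16 → 1² + 5² + 2² = 1 + 25 + 4 = 30
30 = (1,14)_16 → 1² + 14² = 1 + 196 = 197
197 = (12,5)_16 → 12² + 5² = 144 + 25 = 169
169 = (10,9)_16 → 10² + 9² = 100 + 81 = 181
181 = (11,5)_16 → 11² + 5² = 121 + 25 = 146
146 = (9,2)_16 → 9² + 2² = 81 + 4 = 85
85 = (5,5)_16 → 5² + 5² = 25 + 25 = 50
50 = (3,2)_16 → 3² + 2² = 9 + 4 = 13
13 = (13)_16 → 13² = 169  — 169 repeats.
That took 11 steps.

11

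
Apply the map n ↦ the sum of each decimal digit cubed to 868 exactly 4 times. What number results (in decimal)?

868 → 8³ + 6³ + 8³ = 1240
1240 → 1³ + 2³ + 4³ + 0³ = 73
73 → 7³ + 3³ = 370
370 → 3³ + 7³ + 0³ = 370

370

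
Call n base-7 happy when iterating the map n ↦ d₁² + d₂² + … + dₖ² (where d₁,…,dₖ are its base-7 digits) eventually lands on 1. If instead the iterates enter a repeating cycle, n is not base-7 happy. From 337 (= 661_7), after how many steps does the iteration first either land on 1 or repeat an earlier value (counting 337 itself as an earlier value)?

337 = (6,6,1)_7 → 6² + 6² + 1² = 73
73 = (1,3,3)_7 → 1² + 3² + 3² = 19
19 = (2,5)_7 → 2² + 5² = 29
29 = (4,1)_7 → 4² + 1² = 17
17 = (2,3)_7 → 2² + 3² = 13
13 = (1,6)_7 → 1² + 6² = 37
37 = (5,2)_7 → 5² + 2² = 29  — 29 repeats.
That took 7 steps.

7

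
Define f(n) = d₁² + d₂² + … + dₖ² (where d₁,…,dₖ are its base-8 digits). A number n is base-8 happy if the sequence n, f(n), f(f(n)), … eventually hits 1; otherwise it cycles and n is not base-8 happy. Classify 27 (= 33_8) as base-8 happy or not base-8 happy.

27 = (3,3)_8 → 3² + 3² = 18
18 = (2,2)_8 → 2² + 2² = 8
8 = (1,0)_8 → 1² + 0² = 1  — reached 1.

base-8 happy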